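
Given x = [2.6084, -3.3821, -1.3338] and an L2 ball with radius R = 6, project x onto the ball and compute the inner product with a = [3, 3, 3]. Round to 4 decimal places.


Step 1: Compute ||x|| (intermediates to 6 decimals).
||x|| = sqrt(2.6084^2 + (-3.3821)^2 + (-1.3338)^2) = 4.474525
Step 2: Project.
Since ||x|| <= R, proj = x (no scaling needed).
proj(x) = [2.6084, -3.3821, -1.3338]
Step 3: Dot product.
a^T * proj(x) = 3*2.6084 + 3*(-3.3821) + 3*(-1.3338) = -6.3225


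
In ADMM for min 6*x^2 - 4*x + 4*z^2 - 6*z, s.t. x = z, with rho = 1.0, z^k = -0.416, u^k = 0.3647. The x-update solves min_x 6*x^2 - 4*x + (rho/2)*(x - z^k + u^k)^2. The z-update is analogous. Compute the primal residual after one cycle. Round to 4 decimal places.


ADMM iteration with rho = 1.0, z^k = -0.416, u^k = 0.3647
Step 1: x-update.
Minimize 6*x^2 - 4*x + (1.0/2)*(x + 0.416 + 0.3647)^2
FOC: (2*6 + 1.0)*x = 4 + 1.0*(-0.416 - 0.3647)
x^{k+1} = 0.2476
Step 2: z-update.
Minimize 4*z^2 - 6*z + (1.0/2)*(0.2476 - z + 0.3647)^2
FOC: (2*4 + 1.0)*z = 6 + 1.0*(0.2476 + 0.3647)
z^{k+1} = 0.7347
Step 3: u-update.
u^{k+1} = 0.3647 + 0.2476 - 0.7347 = -0.1224
Step 4: Primal residual = |0.2476 - 0.7347| = 0.4871


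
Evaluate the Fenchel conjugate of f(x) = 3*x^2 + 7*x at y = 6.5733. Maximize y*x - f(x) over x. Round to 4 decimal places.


f*(y) = sup_x {y*x - a*x^2 - b*x} = sup_x {(y-b)*x - a*x^2}
FOC: (y - b) - 2a*x = 0 => x* = (y - b)/(2a)
x* = (6.5733 - 7)/(2*3) = -0.0711
f*(6.5733) = (y-b)^2/(4a) = (6.5733 - 7)^2/(4*3)
= 0.1821/12 = 0.0152


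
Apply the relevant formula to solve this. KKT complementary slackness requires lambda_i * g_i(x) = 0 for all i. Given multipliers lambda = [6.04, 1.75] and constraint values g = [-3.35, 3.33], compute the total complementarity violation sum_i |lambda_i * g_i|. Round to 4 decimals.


KKT complementary slackness check:
lambda_1 * g_1 = 6.04 * -3.35 = -20.234
lambda_2 * g_2 = 1.75 * 3.33 = 5.8275
Total violation = 20.234 + 5.8275 = 26.0615


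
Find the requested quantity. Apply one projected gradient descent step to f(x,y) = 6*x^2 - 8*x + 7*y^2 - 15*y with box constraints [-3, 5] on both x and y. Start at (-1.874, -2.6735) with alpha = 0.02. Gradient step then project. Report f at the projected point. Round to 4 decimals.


Step 1: Compute gradient at (-1.874, -2.6735).
grad_x = 2*6*-1.874 - 8 = -30.488
grad_y = 2*7*-2.6735 - 15 = -52.429
Step 2: Gradient step.
x_raw = -1.874 - 0.02*-30.488 = -1.2642
y_raw = -2.6735 - 0.02*-52.429 = -1.6249
Step 3: Project onto [-3, 5].
x_proj = clip(-1.2642) = -1.2642
y_proj = clip(-1.6249) = -1.6249
Step 4: Evaluate f.
f(-1.2642, -1.6249) = 62.5601


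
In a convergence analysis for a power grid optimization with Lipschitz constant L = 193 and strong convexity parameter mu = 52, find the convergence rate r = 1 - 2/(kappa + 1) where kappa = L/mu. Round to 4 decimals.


Step 1: Compute the condition number.
kappa = L/mu = 193/52 = 3.7115
Step 2: Compute the convergence rate.
r = 1 - 2/(kappa + 1) = 1 - 2*mu/(L + mu) = (L - mu)/(L + mu) = 141/245 = 0.5755


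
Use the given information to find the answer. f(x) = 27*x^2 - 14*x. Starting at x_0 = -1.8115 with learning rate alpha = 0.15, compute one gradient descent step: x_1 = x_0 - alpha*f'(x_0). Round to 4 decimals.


We compute the gradient at x_0 and apply the update.
f'(x) = 54*x - 14
f'(-1.8115) = 54*-1.8115 - 14 = -111.821
x_1 = -1.8115 - 0.15*-111.821 = 14.9617


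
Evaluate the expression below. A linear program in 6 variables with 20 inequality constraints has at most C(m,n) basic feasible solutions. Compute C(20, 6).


Each vertex corresponds to some choice of n active constraints out of m, so the number of vertices is at most C(m, n) = m! / (n!(m-n)!).
m = 20, n = 6
Numerator: 20 * 19 * 18 * 17 * 16 * 15
Denominator: 6! = 720
C(20, 6) = 38760


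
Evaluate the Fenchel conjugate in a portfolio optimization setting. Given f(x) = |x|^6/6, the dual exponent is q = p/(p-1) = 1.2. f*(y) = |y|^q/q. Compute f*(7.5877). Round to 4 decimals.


The conjugate exponent q satisfies 1/p + 1/q = 1.
p = 6, so q = 6/(6 - 1) = 1.2
|y|^q = 7.5877^1.2 = 11.3797
f*(7.5877) = 11.3797 / 1.2 = 9.4831


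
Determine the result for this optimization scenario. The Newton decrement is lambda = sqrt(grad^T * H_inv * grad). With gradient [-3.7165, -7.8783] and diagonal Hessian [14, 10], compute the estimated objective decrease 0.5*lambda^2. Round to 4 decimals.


Step 1: H is diagonal, so H^(-1) * g = [-0.2655, -0.7878].
Step 2: g^T H^(-1) g = sum_i g_i^2 / H_ii
  = (-3.7165)^2/14 + (-7.8783)^2/10
  = 0.9866 + 6.2068 = 7.1934
Step 3: Objective decrease = 0.5 * g^T H^(-1) g = 3.5967


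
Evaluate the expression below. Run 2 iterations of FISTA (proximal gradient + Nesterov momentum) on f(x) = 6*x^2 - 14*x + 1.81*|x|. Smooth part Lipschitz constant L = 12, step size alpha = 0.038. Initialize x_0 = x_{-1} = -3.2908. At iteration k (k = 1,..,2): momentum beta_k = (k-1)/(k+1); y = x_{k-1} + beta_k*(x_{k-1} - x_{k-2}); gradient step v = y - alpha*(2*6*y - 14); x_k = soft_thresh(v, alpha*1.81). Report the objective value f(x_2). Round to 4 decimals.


FISTA on f(x) = 6*x^2 - 14*x + 1.81*|x|
L = 12, alpha = 0.038
Iteration 1: beta = 0.0, y = -3.2908 + 0.0*(-3.2908 + 3.2908) = -3.2908
  grad(y) = -53.4896, v = y - alpha*grad = -1.2582
  prox(v) = soft_thresh(-1.2582, 0.0688) = -1.1894
Iteration 2: beta = 0.3333, y = -1.1894 + 0.3333*(-1.1894 + 3.2908) = -0.489
  grad(y) = -19.8674, v = y - alpha*grad = 0.266
  prox(v) = soft_thresh(0.266, 0.0688) = 0.1972
f(x_2) = 6*0.1972^2 - 14*0.1972 + 1.81*|0.1972| = -2.1708


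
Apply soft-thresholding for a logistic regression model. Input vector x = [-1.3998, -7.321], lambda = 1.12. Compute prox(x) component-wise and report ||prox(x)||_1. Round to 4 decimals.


Soft-thresholding with lambda = 1.12:
prox(-1.3998) = sign(-1.3998)*max(|-1.3998| - 1.12, 0) = -0.2798
prox(-7.321) = sign(-7.321)*max(|-7.321| - 1.12, 0) = -6.201
prox(x) = [-0.2798, -6.201]
||prox(x)||_1 = 0.2798 + 6.201 = 6.4808


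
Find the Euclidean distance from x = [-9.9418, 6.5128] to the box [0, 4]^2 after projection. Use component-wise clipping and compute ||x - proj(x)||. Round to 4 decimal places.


Project each component onto [0, 4].
clip(-9.9418) = 0.0, clip(6.5128) = 4.0
Projection = [0.0, 4.0]
Squared diffs: [98.8394, 6.3142]
Distance = sqrt(105.1536) = 10.2544


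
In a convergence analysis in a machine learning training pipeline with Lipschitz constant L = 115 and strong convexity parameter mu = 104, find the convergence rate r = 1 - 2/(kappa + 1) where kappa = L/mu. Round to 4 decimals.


Step 1: Compute the condition number.
kappa = L/mu = 115/104 = 1.1058
Step 2: Compute the convergence rate.
r = 1 - 2/(kappa + 1) = 1 - 2*mu/(L + mu) = (L - mu)/(L + mu) = 11/219 = 0.0502


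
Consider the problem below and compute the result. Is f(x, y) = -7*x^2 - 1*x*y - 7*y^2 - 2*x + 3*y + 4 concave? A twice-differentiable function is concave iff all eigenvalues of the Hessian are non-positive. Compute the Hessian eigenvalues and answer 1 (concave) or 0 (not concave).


The Hessian of f(x,y) = -7*x^2 - 1*x*y - 7*y^2 - 2*x + 3*y + 4 is:
H = [[-14, -1], [-1, -14]]
Trace = -14 - 14 = -28
Determinant = -14*-14 - (-1)^2 = 195
Discriminant = (-28)^2 - 4*195 = 4.0
Eigenvalues: lambda_1 = -15.0, lambda_2 = -13.0
The function is concave.

1


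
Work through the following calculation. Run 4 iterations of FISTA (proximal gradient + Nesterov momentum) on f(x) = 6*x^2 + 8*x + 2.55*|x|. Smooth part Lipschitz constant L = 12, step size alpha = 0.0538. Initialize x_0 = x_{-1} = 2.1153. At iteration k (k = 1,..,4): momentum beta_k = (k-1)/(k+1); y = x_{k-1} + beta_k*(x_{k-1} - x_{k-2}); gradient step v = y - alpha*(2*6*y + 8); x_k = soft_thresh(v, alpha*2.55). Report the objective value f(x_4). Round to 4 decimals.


FISTA on f(x) = 6*x^2 + 8*x + 2.55*|x|
L = 12, alpha = 0.0538
Iteration 1: beta = 0.0, y = 2.1153 + 0.0*(2.1153 - 2.1153) = 2.1153
  grad(y) = 33.3836, v = y - alpha*grad = 0.3193
  prox(v) = soft_thresh(0.3193, 0.1372) = 0.1821
Iteration 2: beta = 0.3333, y = 0.1821 + 0.3333*(0.1821 - 2.1153) = -0.4623
  grad(y) = 2.452, v = y - alpha*grad = -0.5943
  prox(v) = soft_thresh(-0.5943, 0.1372) = -0.4571
Iteration 3: beta = 0.5, y = -0.4571 + 0.5*(-0.4571 - 0.1821) = -0.7766
  grad(y) = -1.3196, v = y - alpha*grad = -0.7056
  prox(v) = soft_thresh(-0.7056, 0.1372) = -0.5684
Iteration 4: beta = 0.6, y = -0.5684 + 0.6*(-0.5684 + 0.4571) = -0.6353
  grad(y) = 0.3767, v = y - alpha*grad = -0.6555
  prox(v) = soft_thresh(-0.6555, 0.1372) = -0.5184
f(x_4) = 6*(-0.5184)^2 + 8*(-0.5184) + 2.55*|-0.5184| = -1.2129


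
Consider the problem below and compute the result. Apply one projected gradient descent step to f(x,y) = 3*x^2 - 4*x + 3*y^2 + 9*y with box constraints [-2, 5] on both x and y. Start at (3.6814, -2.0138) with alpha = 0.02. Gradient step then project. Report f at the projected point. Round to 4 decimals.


Step 1: Compute gradient at (3.6814, -2.0138).
grad_x = 2*3*3.6814 - 4 = 18.0884
grad_y = 2*3*-2.0138 + 9 = -3.0828
Step 2: Gradient step.
x_raw = 3.6814 - 0.02*18.0884 = 3.3196
y_raw = -2.0138 - 0.02*-3.0828 = -1.9521
Step 3: Project onto [-2, 5].
x_proj = clip(3.3196) = 3.3196
y_proj = clip(-1.9521) = -1.9521
Step 4: Evaluate f.
f(3.3196, -1.9521) = 13.6446


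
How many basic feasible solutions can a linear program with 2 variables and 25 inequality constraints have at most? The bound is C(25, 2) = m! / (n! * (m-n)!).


Each vertex corresponds to some choice of n active constraints out of m, so the number of vertices is at most C(m, n) = m! / (n!(m-n)!).
m = 25, n = 2
Numerator: 25 * 24
Denominator: 2! = 2
C(25, 2) = 300


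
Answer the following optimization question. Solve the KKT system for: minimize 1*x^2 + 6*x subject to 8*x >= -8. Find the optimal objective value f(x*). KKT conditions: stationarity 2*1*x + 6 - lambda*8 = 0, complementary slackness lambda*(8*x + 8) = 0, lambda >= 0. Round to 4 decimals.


Step 1: Try lambda = 0 (constraint inactive).
x_unc = -6/(2*1) = -3.0
Check: 8*-3.0 = -24.0 < -8 -- violated!
Step 2: Constraint must be active: 8*x = -8
x* = -8/8 = -1.0
lambda = (2*1*(-1.0) + 6)/8 = 0.5
Step 3: Compute optimal value.
f(x*) = 1*(-1.0)^2 + 6*(-1.0) = -5.0


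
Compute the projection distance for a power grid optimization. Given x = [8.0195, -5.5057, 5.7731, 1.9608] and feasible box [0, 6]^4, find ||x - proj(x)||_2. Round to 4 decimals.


Project each component onto [0, 6].
clip(8.0195) = 6.0, clip(-5.5057) = 0.0, clip(5.7731) = 5.7731, clip(1.9608) = 1.9608
Projection = [6.0, 0.0, 5.7731, 1.9608]
Squared diffs: [4.0784, 30.3127, 0.0, 0.0]
Distance = sqrt(34.3911) = 5.8644


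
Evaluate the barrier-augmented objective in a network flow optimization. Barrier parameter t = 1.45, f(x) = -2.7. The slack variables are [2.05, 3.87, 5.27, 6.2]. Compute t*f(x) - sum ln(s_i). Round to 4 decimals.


Step 1: Compute log-barrier.
ln values: [0.7178, 1.3533, 1.662, 1.8245]
phi = -(0.7178 + 1.3533 + 1.662 + 1.8245) = -5.5577
Step 2: Compute augmented objective.
t*f(x) = 1.45*-2.7 = -3.915
Total = -3.915 - 5.5577 = -9.4727


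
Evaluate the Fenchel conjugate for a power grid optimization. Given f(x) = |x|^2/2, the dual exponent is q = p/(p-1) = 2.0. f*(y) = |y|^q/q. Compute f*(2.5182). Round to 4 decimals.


The conjugate exponent q satisfies 1/p + 1/q = 1.
p = 2, so q = 2/(2 - 1) = 2.0
|y|^q = 2.5182^2.0 = 6.3413
f*(2.5182) = 6.3413 / 2.0 = 3.1707


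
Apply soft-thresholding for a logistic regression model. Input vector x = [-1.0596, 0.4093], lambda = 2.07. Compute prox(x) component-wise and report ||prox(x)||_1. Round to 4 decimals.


Soft-thresholding with lambda = 2.07:
prox(-1.0596) = sign(-1.0596)*max(|-1.0596| - 2.07, 0) = 0.0
prox(0.4093) = sign(0.4093)*max(|0.4093| - 2.07, 0) = 0.0
prox(x) = [0.0, 0.0]
||prox(x)||_1 = 0.0 + 0.0 = 0.0


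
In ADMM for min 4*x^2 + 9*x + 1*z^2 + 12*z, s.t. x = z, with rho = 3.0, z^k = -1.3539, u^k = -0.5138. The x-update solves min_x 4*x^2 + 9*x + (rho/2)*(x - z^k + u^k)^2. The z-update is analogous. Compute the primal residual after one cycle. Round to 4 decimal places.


ADMM iteration with rho = 3.0, z^k = -1.3539, u^k = -0.5138
Step 1: x-update.
Minimize 4*x^2 + 9*x + (3.0/2)*(x + 1.3539 - 0.5138)^2
FOC: (2*4 + 3.0)*x = -9 + 3.0*(-1.3539 + 0.5138)
x^{k+1} = -1.0473
Step 2: z-update.
Minimize 1*z^2 + 12*z + (3.0/2)*(-1.0473 - z - 0.5138)^2
FOC: (2*1 + 3.0)*z = -12 + 3.0*(-1.0473 - 0.5138)
z^{k+1} = -3.3367
Step 3: u-update.
u^{k+1} = -0.5138 - 1.0473 + 3.3367 = 1.7756
Step 4: Primal residual = |-1.0473 + 3.3367| = 2.2894


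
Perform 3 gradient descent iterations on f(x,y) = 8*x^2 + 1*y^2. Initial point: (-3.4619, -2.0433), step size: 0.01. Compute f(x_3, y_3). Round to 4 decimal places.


Gradient descent on f(x,y) = 8*x^2 + 1*y^2.
Starting point: (-3.4619, -2.0433), alpha = 0.01
Step 1: grad_x = 2*8*-3.4619 = -55.3904, grad_y = 2*1*-2.0433 = -4.0866
  x_1 = -3.4619 - 0.01*-55.3904 = -2.908
  y_1 = -2.0433 - 0.01*-4.0866 = -2.0024
Step 2: grad_x = 2*8*-2.908 = -46.5279, grad_y = 2*1*-2.0024 = -4.0049
  x_2 = -2.908 - 0.01*-46.5279 = -2.4427
  y_2 = -2.0024 - 0.01*-4.0049 = -1.9624
Step 3: grad_x = 2*8*-2.4427 = -39.0835, grad_y = 2*1*-1.9624 = -3.9248
  x_3 = -2.4427 - 0.01*-39.0835 = -2.0519
  y_3 = -1.9624 - 0.01*-3.9248 = -1.9231
f(-2.0519, -1.9231) = 8*(-2.0519)^2 + 1*(-1.9231)^2 = 37.3802


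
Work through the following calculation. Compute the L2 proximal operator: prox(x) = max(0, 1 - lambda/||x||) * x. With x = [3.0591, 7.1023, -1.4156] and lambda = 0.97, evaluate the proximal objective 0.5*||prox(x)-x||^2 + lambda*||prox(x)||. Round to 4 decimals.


Step 1: Compute ||x||.
||x|| = 7.8616
Step 2: Compute scaling factor.
scale = max(0, 1 - 0.97/7.8616) = 0.8766
Step 3: prox(x) = [2.6817, 6.226, -1.2409]
||prox(x)|| = 6.8916
Step 4: Proximal objective.
0.5*||prox-x||^2 = 0.4705
lambda*||prox|| = 6.6849
Total = 7.1553


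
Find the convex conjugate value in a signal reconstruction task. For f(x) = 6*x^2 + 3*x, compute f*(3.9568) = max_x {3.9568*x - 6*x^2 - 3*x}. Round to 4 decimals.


f*(y) = sup_x {y*x - a*x^2 - b*x} = sup_x {(y-b)*x - a*x^2}
FOC: (y - b) - 2a*x = 0 => x* = (y - b)/(2a)
x* = (3.9568 - 3)/(2*6) = 0.0797
f*(3.9568) = (y-b)^2/(4a) = (3.9568 - 3)^2/(4*6)
= 0.9155/24 = 0.0381


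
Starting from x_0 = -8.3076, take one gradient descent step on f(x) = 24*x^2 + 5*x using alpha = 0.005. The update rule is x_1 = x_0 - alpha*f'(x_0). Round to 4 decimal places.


We compute the gradient at x_0 and apply the update.
f'(x) = 48*x + 5
f'(-8.3076) = 48*-8.3076 + 5 = -393.7648
x_1 = -8.3076 - 0.005*-393.7648 = -6.3388


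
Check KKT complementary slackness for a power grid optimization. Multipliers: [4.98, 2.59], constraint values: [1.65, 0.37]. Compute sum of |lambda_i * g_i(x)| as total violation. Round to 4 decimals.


KKT complementary slackness check:
lambda_1 * g_1 = 4.98 * 1.65 = 8.217
lambda_2 * g_2 = 2.59 * 0.37 = 0.9583
Total violation = 8.217 + 0.9583 = 9.1753


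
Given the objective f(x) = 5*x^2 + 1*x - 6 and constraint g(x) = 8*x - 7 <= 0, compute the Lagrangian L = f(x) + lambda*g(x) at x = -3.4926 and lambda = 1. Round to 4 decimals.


Step 1: Evaluate f(x).
f(-3.4926) = 5*(-3.4926)^2 + 1*(-3.4926) - 6 = 51.4987
Step 2: Evaluate g(x).
g(-3.4926) = 8*-3.4926 - 7 = -34.9408
Step 3: Compute Lagrangian.
L = 51.4987 + 1*-34.9408 = 16.5579


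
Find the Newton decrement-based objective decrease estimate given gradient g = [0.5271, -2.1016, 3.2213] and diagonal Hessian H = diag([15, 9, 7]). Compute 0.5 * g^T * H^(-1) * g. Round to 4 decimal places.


Step 1: H is diagonal, so H^(-1) * g = [0.0351, -0.2335, 0.4602].
Step 2: g^T H^(-1) g = sum_i g_i^2 / H_ii
  = (0.5271)^2/15 + (-2.1016)^2/9 + (3.2213)^2/7
  = 0.0185 + 0.4907 + 1.4824 = 1.9917
Step 3: Objective decrease = 0.5 * g^T H^(-1) g = 0.9958


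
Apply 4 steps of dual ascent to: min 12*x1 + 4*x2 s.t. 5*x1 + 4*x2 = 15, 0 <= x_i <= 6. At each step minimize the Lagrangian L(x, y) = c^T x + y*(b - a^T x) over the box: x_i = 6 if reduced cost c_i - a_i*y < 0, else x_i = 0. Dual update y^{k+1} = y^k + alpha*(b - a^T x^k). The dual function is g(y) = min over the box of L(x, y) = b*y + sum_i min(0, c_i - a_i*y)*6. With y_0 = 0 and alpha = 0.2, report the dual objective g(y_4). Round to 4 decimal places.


Dual ascent for LP: min 12*x1 + 4*x2, 5*x1 + 4*x2 = 15, 0 <= x_i <= 6
Step 1: y^k = 0.0, reduced costs: (12.0, 4.0)
  x^k = (0.0, 0.0), subgradient = b - a^T x = 15.0
  y^{k+1} = 0.0 + 0.2*15.0 = 3.0
Step 2: y^k = 3.0, reduced costs: (-3.0, -8.0)
  x^k = (6.0, 6.0), subgradient = b - a^T x = -39.0
  y^{k+1} = 3.0 + 0.2*-39.0 = -4.8
Step 3: y^k = -4.8, reduced costs: (36.0, 23.2)
  x^k = (0.0, 0.0), subgradient = b - a^T x = 15.0
  y^{k+1} = -4.8 + 0.2*15.0 = -1.8
Step 4: y^k = -1.8, reduced costs: (21.0, 11.2)
  x^k = (0.0, 0.0), subgradient = b - a^T x = 15.0
  y^{k+1} = -1.8 + 0.2*15.0 = 1.2
Dual objective at y_4 = 1.2: reduced costs (6.0, -0.8), box minimizer x = (0.0, 6.0)
g(y_4) = b*y + (c1 - a1*y)*x1 + (c2 - a2*y)*x2 = 15*1.2 + 6.0*0.0 + (-0.8)*6.0 = 18.0 + 0.0 - 4.8 = 13.2


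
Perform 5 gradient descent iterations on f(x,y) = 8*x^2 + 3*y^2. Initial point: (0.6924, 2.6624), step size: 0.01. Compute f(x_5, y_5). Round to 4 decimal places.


Gradient descent on f(x,y) = 8*x^2 + 3*y^2.
Starting point: (0.6924, 2.6624), alpha = 0.01
Step 1: grad_x = 2*8*0.6924 = 11.0784, grad_y = 2*3*2.6624 = 15.9744
  x_1 = 0.6924 - 0.01*11.0784 = 0.5816
  y_1 = 2.6624 - 0.01*15.9744 = 2.5027
Step 2: grad_x = 2*8*0.5816 = 9.3059, grad_y = 2*3*2.5027 = 15.0159
  x_2 = 0.5816 - 0.01*9.3059 = 0.4886
  y_2 = 2.5027 - 0.01*15.0159 = 2.3525
Step 3: grad_x = 2*8*0.4886 = 7.8169, grad_y = 2*3*2.3525 = 14.115
  x_3 = 0.4886 - 0.01*7.8169 = 0.4104
  y_3 = 2.3525 - 0.01*14.115 = 2.2113
Step 4: grad_x = 2*8*0.4104 = 6.5662, grad_y = 2*3*2.2113 = 13.2681
  x_4 = 0.4104 - 0.01*6.5662 = 0.3447
  y_4 = 2.2113 - 0.01*13.2681 = 2.0787
Step 5: grad_x = 2*8*0.3447 = 5.5156, grad_y = 2*3*2.0787 = 12.472
  x_5 = 0.3447 - 0.01*5.5156 = 0.2896
  y_5 = 2.0787 - 0.01*12.472 = 1.9539
f(0.2896, 1.9539) = 8*0.2896^2 + 3*1.9539^2 = 12.1245


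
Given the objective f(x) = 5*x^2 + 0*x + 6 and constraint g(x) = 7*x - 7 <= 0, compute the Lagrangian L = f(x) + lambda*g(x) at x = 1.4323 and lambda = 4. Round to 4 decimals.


Step 1: Evaluate f(x).
f(1.4323) = 5*1.4323^2 + 0*1.4323 + 6 = 16.2574
Step 2: Evaluate g(x).
g(1.4323) = 7*1.4323 - 7 = 3.0261
Step 3: Compute Lagrangian.
L = 16.2574 + 4*3.0261 = 28.3618


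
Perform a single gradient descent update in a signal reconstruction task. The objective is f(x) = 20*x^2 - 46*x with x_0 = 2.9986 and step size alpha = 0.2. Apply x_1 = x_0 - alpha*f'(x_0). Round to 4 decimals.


We compute the gradient at x_0 and apply the update.
f'(x) = 40*x - 46
f'(2.9986) = 40*2.9986 - 46 = 73.944
x_1 = 2.9986 - 0.2*73.944 = -11.7902


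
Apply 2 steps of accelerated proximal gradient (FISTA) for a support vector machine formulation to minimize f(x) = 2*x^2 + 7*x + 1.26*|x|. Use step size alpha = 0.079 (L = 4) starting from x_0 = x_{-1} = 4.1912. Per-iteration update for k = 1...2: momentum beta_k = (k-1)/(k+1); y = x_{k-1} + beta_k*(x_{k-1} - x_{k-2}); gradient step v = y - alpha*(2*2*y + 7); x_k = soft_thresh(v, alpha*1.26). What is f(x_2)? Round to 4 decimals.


FISTA on f(x) = 2*x^2 + 7*x + 1.26*|x|
L = 4, alpha = 0.079
Iteration 1: beta = 0.0, y = 4.1912 + 0.0*(4.1912 - 4.1912) = 4.1912
  grad(y) = 23.7648, v = y - alpha*grad = 2.3138
  prox(v) = soft_thresh(2.3138, 0.0995) = 2.2142
Iteration 2: beta = 0.3333, y = 2.2142 + 0.3333*(2.2142 - 4.1912) = 1.5553
  grad(y) = 13.221, v = y - alpha*grad = 0.5108
  prox(v) = soft_thresh(0.5108, 0.0995) = 0.4113
f(x_2) = 2*0.4113^2 + 7*0.4113 + 1.26*|0.4113| = 3.7352


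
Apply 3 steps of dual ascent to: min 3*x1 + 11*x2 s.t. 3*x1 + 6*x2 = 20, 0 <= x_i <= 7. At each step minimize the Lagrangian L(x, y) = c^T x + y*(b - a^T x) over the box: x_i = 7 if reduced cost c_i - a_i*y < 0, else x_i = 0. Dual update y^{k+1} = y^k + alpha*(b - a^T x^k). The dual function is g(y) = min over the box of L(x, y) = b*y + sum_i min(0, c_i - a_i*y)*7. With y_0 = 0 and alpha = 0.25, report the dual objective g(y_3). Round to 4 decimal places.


Dual ascent for LP: min 3*x1 + 11*x2, 3*x1 + 6*x2 = 20, 0 <= x_i <= 7
Step 1: y^k = 0.0, reduced costs: (3.0, 11.0)
  x^k = (0.0, 0.0), subgradient = b - a^T x = 20.0
  y^{k+1} = 0.0 + 0.25*20.0 = 5.0
Step 2: y^k = 5.0, reduced costs: (-12.0, -19.0)
  x^k = (7.0, 7.0), subgradient = b - a^T x = -43.0
  y^{k+1} = 5.0 + 0.25*-43.0 = -5.75
Step 3: y^k = -5.75, reduced costs: (20.25, 45.5)
  x^k = (0.0, 0.0), subgradient = b - a^T x = 20.0
  y^{k+1} = -5.75 + 0.25*20.0 = -0.75
Dual objective at y_3 = -0.75: reduced costs (5.25, 15.5), box minimizer x = (0.0, 0.0)
g(y_3) = b*y + (c1 - a1*y)*x1 + (c2 - a2*y)*x2 = 20*(-0.75) + 5.25*0.0 + 15.5*0.0 = -15.0 + 0.0 + 0.0 = -15.0


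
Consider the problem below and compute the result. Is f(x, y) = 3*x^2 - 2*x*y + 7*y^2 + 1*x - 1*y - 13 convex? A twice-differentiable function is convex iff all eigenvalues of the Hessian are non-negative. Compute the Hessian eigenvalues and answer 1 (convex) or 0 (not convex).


The Hessian of f(x,y) = 3*x^2 - 2*x*y + 7*y^2 + 1*x - 1*y - 13 is:
H = [[6, -2], [-2, 14]]
Trace = 6 + 14 = 20
Determinant = 6*14 - (-2)^2 = 80
Discriminant = (20)^2 - 4*80 = 80.0
Eigenvalues: lambda_1 = 5.5279, lambda_2 = 14.4721
The function is convex.

1


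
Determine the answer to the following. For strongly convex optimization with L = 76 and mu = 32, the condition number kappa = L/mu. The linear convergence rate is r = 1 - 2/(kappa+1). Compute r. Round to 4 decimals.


Step 1: Compute the condition number.
kappa = L/mu = 76/32 = 2.375
Step 2: Compute the convergence rate.
r = 1 - 2/(kappa + 1) = 1 - 2*mu/(L + mu) = (L - mu)/(L + mu) = 44/108 = 0.4074


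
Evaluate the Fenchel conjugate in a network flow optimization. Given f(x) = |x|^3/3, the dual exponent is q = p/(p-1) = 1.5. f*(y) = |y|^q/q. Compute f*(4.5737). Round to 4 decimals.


The conjugate exponent q satisfies 1/p + 1/q = 1.
p = 3, so q = 3/(3 - 1) = 1.5
|y|^q = 4.5737^1.5 = 9.7814
f*(4.5737) = 9.7814 / 1.5 = 6.5209


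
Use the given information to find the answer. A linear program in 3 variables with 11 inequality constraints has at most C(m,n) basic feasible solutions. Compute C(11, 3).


Each vertex corresponds to some choice of n active constraints out of m, so the number of vertices is at most C(m, n) = m! / (n!(m-n)!).
m = 11, n = 3
Numerator: 11 * 10 * 9
Denominator: 3! = 6
C(11, 3) = 165


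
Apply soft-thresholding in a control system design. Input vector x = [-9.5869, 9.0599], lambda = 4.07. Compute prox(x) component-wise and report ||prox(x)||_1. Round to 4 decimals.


Soft-thresholding with lambda = 4.07:
prox(-9.5869) = sign(-9.5869)*max(|-9.5869| - 4.07, 0) = -5.5169
prox(9.0599) = sign(9.0599)*max(|9.0599| - 4.07, 0) = 4.9899
prox(x) = [-5.5169, 4.9899]
||prox(x)||_1 = 5.5169 + 4.9899 = 10.5068


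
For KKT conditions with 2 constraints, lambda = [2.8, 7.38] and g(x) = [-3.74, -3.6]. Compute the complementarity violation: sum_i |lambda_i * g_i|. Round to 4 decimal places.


KKT complementary slackness check:
lambda_1 * g_1 = 2.8 * -3.74 = -10.472
lambda_2 * g_2 = 7.38 * -3.6 = -26.568
Total violation = 10.472 + 26.568 = 37.04


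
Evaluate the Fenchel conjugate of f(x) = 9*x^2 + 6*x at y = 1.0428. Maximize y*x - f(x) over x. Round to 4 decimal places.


f*(y) = sup_x {y*x - a*x^2 - b*x} = sup_x {(y-b)*x - a*x^2}
FOC: (y - b) - 2a*x = 0 => x* = (y - b)/(2a)
x* = (1.0428 - 6)/(2*9) = -0.2754
f*(1.0428) = (y-b)^2/(4a) = (1.0428 - 6)^2/(4*9)
= 24.5738/36 = 0.6826


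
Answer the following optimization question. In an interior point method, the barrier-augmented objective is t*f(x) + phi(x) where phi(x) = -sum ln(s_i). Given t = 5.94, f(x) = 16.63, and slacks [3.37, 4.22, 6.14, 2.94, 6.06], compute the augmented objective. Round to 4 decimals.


Step 1: Compute log-barrier.
ln values: [1.2149, 1.4398, 1.8148, 1.0784, 1.8017]
phi = -(1.2149 + 1.4398 + 1.8148 + 1.0784 + 1.8017) = -7.3497
Step 2: Compute augmented objective.
t*f(x) = 5.94*16.63 = 98.7822
Total = 98.7822 - 7.3497 = 91.4325


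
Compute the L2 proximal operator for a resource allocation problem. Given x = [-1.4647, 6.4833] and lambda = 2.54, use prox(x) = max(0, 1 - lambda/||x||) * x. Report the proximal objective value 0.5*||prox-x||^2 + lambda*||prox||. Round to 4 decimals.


Step 1: Compute ||x||.
||x|| = 6.6467
Step 2: Compute scaling factor.
scale = max(0, 1 - 2.54/6.6467) = 0.6179
Step 3: prox(x) = [-0.905, 4.0057]
||prox(x)|| = 4.1067
Step 4: Proximal objective.
0.5*||prox-x||^2 = 3.2258
lambda*||prox|| = 10.431
Total = 13.6568


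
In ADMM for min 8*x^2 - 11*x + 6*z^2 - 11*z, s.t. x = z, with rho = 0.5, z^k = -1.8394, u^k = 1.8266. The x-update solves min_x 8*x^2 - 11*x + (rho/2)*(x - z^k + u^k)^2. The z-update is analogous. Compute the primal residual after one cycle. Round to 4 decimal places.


ADMM iteration with rho = 0.5, z^k = -1.8394, u^k = 1.8266
Step 1: x-update.
Minimize 8*x^2 - 11*x + (0.5/2)*(x + 1.8394 + 1.8266)^2
FOC: (2*8 + 0.5)*x = 11 + 0.5*(-1.8394 - 1.8266)
x^{k+1} = 0.5556
Step 2: z-update.
Minimize 6*z^2 - 11*z + (0.5/2)*(0.5556 - z + 1.8266)^2
FOC: (2*6 + 0.5)*z = 11 + 0.5*(0.5556 + 1.8266)
z^{k+1} = 0.9753
Step 3: u-update.
u^{k+1} = 1.8266 + 0.5556 - 0.9753 = 1.4069
Step 4: Primal residual = |0.5556 - 0.9753| = 0.4197


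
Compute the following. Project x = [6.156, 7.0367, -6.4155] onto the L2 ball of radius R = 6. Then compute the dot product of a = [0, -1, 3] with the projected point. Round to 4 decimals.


Step 1: Compute ||x|| (intermediates to 6 decimals).
||x|| = sqrt(6.156^2 + 7.0367^2 + (-6.4155)^2) = 11.338877
Step 2: Project.
Since ||x|| > R, scale = R/||x|| = 6/11.338877 = 0.529153, proj(x) = scale * x
proj(x) = [3.257466, 3.723491, -3.394781]
Step 3: Dot product.
a^T * proj(x) = 0*3.257466 - 1*3.723491 + 3*(-3.394781) = -13.9078


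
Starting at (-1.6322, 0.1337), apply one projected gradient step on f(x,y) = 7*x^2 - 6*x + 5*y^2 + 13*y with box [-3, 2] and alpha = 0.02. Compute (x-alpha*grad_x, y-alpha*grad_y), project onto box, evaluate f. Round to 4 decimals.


Step 1: Compute gradient at (-1.6322, 0.1337).
grad_x = 2*7*-1.6322 - 6 = -28.8508
grad_y = 2*5*0.1337 + 13 = 14.337
Step 2: Gradient step.
x_raw = -1.6322 - 0.02*-28.8508 = -1.0552
y_raw = 0.1337 - 0.02*14.337 = -0.153
Step 3: Project onto [-3, 2].
x_proj = clip(-1.0552) = -1.0552
y_proj = clip(-0.153) = -0.153
Step 4: Evaluate f.
f(-1.0552, -0.153) = 12.2526


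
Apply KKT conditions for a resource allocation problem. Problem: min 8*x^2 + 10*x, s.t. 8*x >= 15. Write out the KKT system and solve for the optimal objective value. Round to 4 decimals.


Step 1: Try lambda = 0 (constraint inactive).
x_unc = -10/(2*8) = -0.625
Check: 8*-0.625 = -5.0 < 15 -- violated!
Step 2: Constraint must be active: 8*x = 15
x* = 15/8 = 1.875
lambda = (2*8*1.875 + 10)/8 = 5.0
Step 3: Compute optimal value.
f(x*) = 8*1.875^2 + 10*1.875 = 46.875


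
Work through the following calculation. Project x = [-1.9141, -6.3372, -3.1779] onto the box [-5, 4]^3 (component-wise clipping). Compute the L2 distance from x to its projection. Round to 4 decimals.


Project each component onto [-5, 4].
clip(-1.9141) = -1.9141, clip(-6.3372) = -5.0, clip(-3.1779) = -3.1779
Projection = [-1.9141, -5.0, -3.1779]
Squared diffs: [0.0, 1.7881, 0.0]
Distance = sqrt(1.7881) = 1.3372


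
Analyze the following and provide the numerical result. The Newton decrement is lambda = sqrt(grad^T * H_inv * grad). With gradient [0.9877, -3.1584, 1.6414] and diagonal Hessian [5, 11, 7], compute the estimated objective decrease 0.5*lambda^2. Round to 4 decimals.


Step 1: H is diagonal, so H^(-1) * g = [0.1975, -0.2871, 0.2345].
Step 2: g^T H^(-1) g = sum_i g_i^2 / H_ii
  = (0.9877)^2/5 + (-3.1584)^2/11 + (1.6414)^2/7
  = 0.1951 + 0.9069 + 0.3849 = 1.4869
Step 3: Objective decrease = 0.5 * g^T H^(-1) g = 0.7434


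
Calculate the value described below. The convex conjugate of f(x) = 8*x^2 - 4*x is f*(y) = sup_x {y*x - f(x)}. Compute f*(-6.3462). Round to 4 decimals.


f*(y) = sup_x {y*x - a*x^2 - b*x} = sup_x {(y-b)*x - a*x^2}
FOC: (y - b) - 2a*x = 0 => x* = (y - b)/(2a)
x* = (-6.3462 + 4)/(2*8) = -0.1466
f*(-6.3462) = (y-b)^2/(4a) = (-6.3462 + 4)^2/(4*8)
= 5.5047/32 = 0.172


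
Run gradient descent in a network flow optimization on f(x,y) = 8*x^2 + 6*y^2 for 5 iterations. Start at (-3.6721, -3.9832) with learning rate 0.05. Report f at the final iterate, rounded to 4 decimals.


Gradient descent on f(x,y) = 8*x^2 + 6*y^2.
Starting point: (-3.6721, -3.9832), alpha = 0.05
Step 1: grad_x = 2*8*-3.6721 = -58.7536, grad_y = 2*6*-3.9832 = -47.7984
  x_1 = -3.6721 - 0.05*-58.7536 = -0.7344
  y_1 = -3.9832 - 0.05*-47.7984 = -1.5933
Step 2: grad_x = 2*8*-0.7344 = -11.7507, grad_y = 2*6*-1.5933 = -19.1194
  x_2 = -0.7344 - 0.05*-11.7507 = -0.1469
  y_2 = -1.5933 - 0.05*-19.1194 = -0.6373
Step 3: grad_x = 2*8*-0.1469 = -2.3501, grad_y = 2*6*-0.6373 = -7.6477
  x_3 = -0.1469 - 0.05*-2.3501 = -0.0294
  y_3 = -0.6373 - 0.05*-7.6477 = -0.2549
Step 4: grad_x = 2*8*-0.0294 = -0.47, grad_y = 2*6*-0.2549 = -3.0591
  x_4 = -0.0294 - 0.05*-0.47 = -0.0059
  y_4 = -0.2549 - 0.05*-3.0591 = -0.102
Step 5: grad_x = 2*8*-0.0059 = -0.094, grad_y = 2*6*-0.102 = -1.2236
  x_5 = -0.0059 - 0.05*-0.094 = -0.0012
  y_5 = -0.102 - 0.05*-1.2236 = -0.0408
f(-0.0012, -0.0408) = 8*(-0.0012)^2 + 6*(-0.0408)^2 = 0.01


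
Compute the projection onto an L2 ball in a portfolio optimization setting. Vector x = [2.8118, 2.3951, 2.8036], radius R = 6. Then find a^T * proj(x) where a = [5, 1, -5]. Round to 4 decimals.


Step 1: Compute ||x|| (intermediates to 6 decimals).
||x|| = sqrt(2.8118^2 + 2.3951^2 + 2.8036^2) = 4.637122
Step 2: Project.
Since ||x|| <= R, proj = x (no scaling needed).
proj(x) = [2.8118, 2.3951, 2.8036]
Step 3: Dot product.
a^T * proj(x) = 5*2.8118 + 1*2.3951 - 5*2.8036 = 2.4361


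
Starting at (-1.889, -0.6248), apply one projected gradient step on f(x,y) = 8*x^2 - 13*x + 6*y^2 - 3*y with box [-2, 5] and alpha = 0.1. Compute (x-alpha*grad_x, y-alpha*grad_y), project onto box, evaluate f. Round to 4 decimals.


Step 1: Compute gradient at (-1.889, -0.6248).
grad_x = 2*8*-1.889 - 13 = -43.224
grad_y = 2*6*-0.6248 - 3 = -10.4976
Step 2: Gradient step.
x_raw = -1.889 - 0.1*-43.224 = 2.4334
y_raw = -0.6248 - 0.1*-10.4976 = 0.425
Step 3: Project onto [-2, 5].
x_proj = clip(2.4334) = 2.4334
y_proj = clip(0.425) = 0.425
Step 4: Evaluate f.
f(2.4334, 0.425) = 15.546


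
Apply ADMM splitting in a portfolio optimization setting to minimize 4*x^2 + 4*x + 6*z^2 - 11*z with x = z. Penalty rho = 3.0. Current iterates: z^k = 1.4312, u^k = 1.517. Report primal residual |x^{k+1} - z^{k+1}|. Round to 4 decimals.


ADMM iteration with rho = 3.0, z^k = 1.4312, u^k = 1.517
Step 1: x-update.
Minimize 4*x^2 + 4*x + (3.0/2)*(x - 1.4312 + 1.517)^2
FOC: (2*4 + 3.0)*x = -4 + 3.0*(1.4312 - 1.517)
x^{k+1} = -0.387
Step 2: z-update.
Minimize 6*z^2 - 11*z + (3.0/2)*(-0.387 - z + 1.517)^2
FOC: (2*6 + 3.0)*z = 11 + 3.0*(-0.387 + 1.517)
z^{k+1} = 0.9593
Step 3: u-update.
u^{k+1} = 1.517 - 0.387 - 0.9593 = 0.1706
Step 4: Primal residual = |-0.387 - 0.9593| = 1.3464


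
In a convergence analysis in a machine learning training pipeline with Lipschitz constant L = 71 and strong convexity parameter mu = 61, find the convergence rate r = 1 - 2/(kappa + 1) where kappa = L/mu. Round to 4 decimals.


Step 1: Compute the condition number.
kappa = L/mu = 71/61 = 1.1639
Step 2: Compute the convergence rate.
r = 1 - 2/(kappa + 1) = 1 - 2*mu/(L + mu) = (L - mu)/(L + mu) = 10/132 = 0.0758


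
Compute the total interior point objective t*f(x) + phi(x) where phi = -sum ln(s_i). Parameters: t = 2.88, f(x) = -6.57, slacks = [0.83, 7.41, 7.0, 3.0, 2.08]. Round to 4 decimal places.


Step 1: Compute log-barrier.
ln values: [-0.1863, 2.0028, 1.9459, 1.0986, 0.7324]
phi = -(-0.1863 + 2.0028 + 1.9459 + 1.0986 + 0.7324) = -5.5934
Step 2: Compute augmented objective.
t*f(x) = 2.88*-6.57 = -18.9216
Total = -18.9216 - 5.5934 = -24.515


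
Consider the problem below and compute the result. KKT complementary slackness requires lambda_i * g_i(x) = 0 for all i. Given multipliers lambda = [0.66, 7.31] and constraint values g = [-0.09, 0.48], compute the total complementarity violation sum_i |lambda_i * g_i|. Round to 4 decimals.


KKT complementary slackness check:
lambda_1 * g_1 = 0.66 * -0.09 = -0.0594
lambda_2 * g_2 = 7.31 * 0.48 = 3.5088
Total violation = 0.0594 + 3.5088 = 3.5682


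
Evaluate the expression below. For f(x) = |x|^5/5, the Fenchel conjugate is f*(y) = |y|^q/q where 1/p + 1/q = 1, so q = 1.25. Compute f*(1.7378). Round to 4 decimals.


The conjugate exponent q satisfies 1/p + 1/q = 1.
p = 5, so q = 5/(5 - 1) = 1.25
|y|^q = 1.7378^1.25 = 1.9953
f*(1.7378) = 1.9953 / 1.25 = 1.5962


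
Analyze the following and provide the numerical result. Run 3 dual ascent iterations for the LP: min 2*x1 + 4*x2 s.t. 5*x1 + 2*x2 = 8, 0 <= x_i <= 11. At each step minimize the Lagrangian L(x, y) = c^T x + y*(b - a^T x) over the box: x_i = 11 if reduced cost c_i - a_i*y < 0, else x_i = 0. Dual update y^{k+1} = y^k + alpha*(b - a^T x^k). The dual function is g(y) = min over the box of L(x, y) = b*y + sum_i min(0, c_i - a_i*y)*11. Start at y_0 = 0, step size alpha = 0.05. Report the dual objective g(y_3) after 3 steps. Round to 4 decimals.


Dual ascent for LP: min 2*x1 + 4*x2, 5*x1 + 2*x2 = 8, 0 <= x_i <= 11
Step 1: y^k = 0.0, reduced costs: (2.0, 4.0)
  x^k = (0.0, 0.0), subgradient = b - a^T x = 8.0
  y^{k+1} = 0.0 + 0.05*8.0 = 0.4
Step 2: y^k = 0.4, reduced costs: (0.0, 3.2)
  x^k = (0.0, 0.0), subgradient = b - a^T x = 8.0
  y^{k+1} = 0.4 + 0.05*8.0 = 0.8
Step 3: y^k = 0.8, reduced costs: (-2.0, 2.4)
  x^k = (11.0, 0.0), subgradient = b - a^T x = -47.0
  y^{k+1} = 0.8 + 0.05*-47.0 = -1.55
Dual objective at y_3 = -1.55: reduced costs (9.75, 7.1), box minimizer x = (0.0, 0.0)
g(y_3) = b*y + (c1 - a1*y)*x1 + (c2 - a2*y)*x2 = 8*(-1.55) + 9.75*0.0 + 7.1*0.0 = -12.4 + 0.0 + 0.0 = -12.4


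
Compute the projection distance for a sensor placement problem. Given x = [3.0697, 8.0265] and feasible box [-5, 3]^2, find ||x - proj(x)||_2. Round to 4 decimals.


Project each component onto [-5, 3].
clip(3.0697) = 3.0, clip(8.0265) = 3.0
Projection = [3.0, 3.0]
Squared diffs: [0.0049, 25.2657]
Distance = sqrt(25.2706) = 5.027


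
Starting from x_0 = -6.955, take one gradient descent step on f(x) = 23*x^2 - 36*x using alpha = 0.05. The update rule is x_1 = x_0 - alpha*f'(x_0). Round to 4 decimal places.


We compute the gradient at x_0 and apply the update.
f'(x) = 46*x - 36
f'(-6.955) = 46*-6.955 - 36 = -355.93
x_1 = -6.955 - 0.05*-355.93 = 10.8415


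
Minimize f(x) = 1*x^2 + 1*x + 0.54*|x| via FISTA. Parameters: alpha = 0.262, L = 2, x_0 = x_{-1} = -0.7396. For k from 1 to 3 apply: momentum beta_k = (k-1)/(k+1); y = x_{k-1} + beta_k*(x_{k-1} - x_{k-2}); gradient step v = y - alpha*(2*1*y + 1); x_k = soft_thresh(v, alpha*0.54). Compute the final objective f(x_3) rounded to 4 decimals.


FISTA on f(x) = 1*x^2 + 1*x + 0.54*|x|
L = 2, alpha = 0.262
Iteration 1: beta = 0.0, y = -0.7396 + 0.0*(-0.7396 + 0.7396) = -0.7396
  grad(y) = -0.4792, v = y - alpha*grad = -0.614
  prox(v) = soft_thresh(-0.614, 0.1415) = -0.4726
Iteration 2: beta = 0.3333, y = -0.4726 + 0.3333*(-0.4726 + 0.7396) = -0.3836
  grad(y) = 0.2329, v = y - alpha*grad = -0.4446
  prox(v) = soft_thresh(-0.4446, 0.1415) = -0.3031
Iteration 3: beta = 0.5, y = -0.3031 + 0.5*(-0.3031 + 0.4726) = -0.2184
  grad(y) = 0.5633, v = y - alpha*grad = -0.3659
  prox(v) = soft_thresh(-0.3659, 0.1415) = -0.2245
f(x_3) = 1*(-0.2245)^2 + 1*(-0.2245) + 0.54*|-0.2245| = -0.0529


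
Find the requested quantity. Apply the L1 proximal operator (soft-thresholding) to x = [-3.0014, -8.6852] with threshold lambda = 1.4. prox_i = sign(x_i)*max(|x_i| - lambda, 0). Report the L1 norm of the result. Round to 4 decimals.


Soft-thresholding with lambda = 1.4:
prox(-3.0014) = sign(-3.0014)*max(|-3.0014| - 1.4, 0) = -1.6014
prox(-8.6852) = sign(-8.6852)*max(|-8.6852| - 1.4, 0) = -7.2852
prox(x) = [-1.6014, -7.2852]
||prox(x)||_1 = 1.6014 + 7.2852 = 8.8866


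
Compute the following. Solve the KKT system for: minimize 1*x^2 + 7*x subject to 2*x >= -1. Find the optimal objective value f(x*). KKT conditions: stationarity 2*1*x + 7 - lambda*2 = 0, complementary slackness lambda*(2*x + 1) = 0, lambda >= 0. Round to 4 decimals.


Step 1: Try lambda = 0 (constraint inactive).
x_unc = -7/(2*1) = -3.5
Check: 2*-3.5 = -7.0 < -1 -- violated!
Step 2: Constraint must be active: 2*x = -1
x* = -1/2 = -0.5
lambda = (2*1*(-0.5) + 7)/2 = 3.0
Step 3: Compute optimal value.
f(x*) = 1*(-0.5)^2 + 7*(-0.5) = -3.25


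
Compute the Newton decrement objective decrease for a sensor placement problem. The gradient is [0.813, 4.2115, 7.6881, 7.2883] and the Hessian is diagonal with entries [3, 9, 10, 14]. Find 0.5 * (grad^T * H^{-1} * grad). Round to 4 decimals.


Step 1: H is diagonal, so H^(-1) * g = [0.271, 0.4679, 0.7688, 0.5206].
Step 2: g^T H^(-1) g = sum_i g_i^2 / H_ii
  = (0.813)^2/3 + (4.2115)^2/9 + (7.6881)^2/10 + (7.2883)^2/14
  = 0.2203 + 1.9707 + 5.9107 + 3.7942 = 11.896
Step 3: Objective decrease = 0.5 * g^T H^(-1) g = 5.948


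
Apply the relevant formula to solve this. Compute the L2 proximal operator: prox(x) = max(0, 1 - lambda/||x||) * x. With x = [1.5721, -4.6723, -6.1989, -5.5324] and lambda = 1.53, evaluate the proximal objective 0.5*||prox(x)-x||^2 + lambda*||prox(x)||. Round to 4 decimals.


Step 1: Compute ||x||.
||x|| = 9.661
Step 2: Compute scaling factor.
scale = max(0, 1 - 1.53/9.661) = 0.8416
Step 3: prox(x) = [1.3231, -3.9324, -5.2172, -4.6562]
||prox(x)|| = 8.131
Step 4: Proximal objective.
0.5*||prox-x||^2 = 1.1705
lambda*||prox|| = 12.4404
Total = 13.6109


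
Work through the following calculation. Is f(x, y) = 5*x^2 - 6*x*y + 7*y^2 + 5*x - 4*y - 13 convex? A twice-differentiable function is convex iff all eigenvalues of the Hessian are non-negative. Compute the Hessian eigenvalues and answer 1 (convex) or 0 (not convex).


The Hessian of f(x,y) = 5*x^2 - 6*x*y + 7*y^2 + 5*x - 4*y - 13 is:
H = [[10, -6], [-6, 14]]
Trace = 10 + 14 = 24
Determinant = 10*14 - (-6)^2 = 104
Discriminant = (24)^2 - 4*104 = 160.0
Eigenvalues: lambda_1 = 5.6754, lambda_2 = 18.3246
The function is convex.

1


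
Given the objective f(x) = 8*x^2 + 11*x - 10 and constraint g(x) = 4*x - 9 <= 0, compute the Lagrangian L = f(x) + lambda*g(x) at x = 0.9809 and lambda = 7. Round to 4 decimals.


Step 1: Evaluate f(x).
f(0.9809) = 8*0.9809^2 + 11*0.9809 - 10 = 8.4872
Step 2: Evaluate g(x).
g(0.9809) = 4*0.9809 - 9 = -5.0764
Step 3: Compute Lagrangian.
L = 8.4872 + 7*-5.0764 = -27.0476


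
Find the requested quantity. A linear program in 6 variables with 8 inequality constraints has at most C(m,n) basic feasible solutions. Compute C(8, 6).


Each vertex corresponds to some choice of n active constraints out of m, so the number of vertices is at most C(m, n) = m! / (n!(m-n)!).
m = 8, n = 6
Numerator: 8 * 7 * 6 * 5 * 4 * 3
Denominator: 6! = 720
C(8, 6) = 28


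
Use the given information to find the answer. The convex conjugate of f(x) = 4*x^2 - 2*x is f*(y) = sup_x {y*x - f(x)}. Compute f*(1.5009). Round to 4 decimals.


f*(y) = sup_x {y*x - a*x^2 - b*x} = sup_x {(y-b)*x - a*x^2}
FOC: (y - b) - 2a*x = 0 => x* = (y - b)/(2a)
x* = (1.5009 + 2)/(2*4) = 0.4376
f*(1.5009) = (y-b)^2/(4a) = (1.5009 + 2)^2/(4*4)
= 12.2563/16 = 0.766


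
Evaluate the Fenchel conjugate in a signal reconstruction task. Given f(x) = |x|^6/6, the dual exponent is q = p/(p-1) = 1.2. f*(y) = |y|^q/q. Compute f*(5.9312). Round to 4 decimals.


The conjugate exponent q satisfies 1/p + 1/q = 1.
p = 6, so q = 6/(6 - 1) = 1.2
|y|^q = 5.9312^1.2 = 8.4678
f*(5.9312) = 8.4678 / 1.2 = 7.0565


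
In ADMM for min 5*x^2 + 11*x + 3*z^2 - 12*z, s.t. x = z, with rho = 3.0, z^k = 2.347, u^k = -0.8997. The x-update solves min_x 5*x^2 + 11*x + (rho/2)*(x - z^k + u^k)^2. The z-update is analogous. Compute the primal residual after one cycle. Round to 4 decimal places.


ADMM iteration with rho = 3.0, z^k = 2.347, u^k = -0.8997
Step 1: x-update.
Minimize 5*x^2 + 11*x + (3.0/2)*(x - 2.347 - 0.8997)^2
FOC: (2*5 + 3.0)*x = -11 + 3.0*(2.347 + 0.8997)
x^{k+1} = -0.0969
Step 2: z-update.
Minimize 3*z^2 - 12*z + (3.0/2)*(-0.0969 - z - 0.8997)^2
FOC: (2*3 + 3.0)*z = 12 + 3.0*(-0.0969 - 0.8997)
z^{k+1} = 1.0011
Step 3: u-update.
u^{k+1} = -0.8997 - 0.0969 - 1.0011 = -1.9977
Step 4: Primal residual = |-0.0969 - 1.0011| = 1.098
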